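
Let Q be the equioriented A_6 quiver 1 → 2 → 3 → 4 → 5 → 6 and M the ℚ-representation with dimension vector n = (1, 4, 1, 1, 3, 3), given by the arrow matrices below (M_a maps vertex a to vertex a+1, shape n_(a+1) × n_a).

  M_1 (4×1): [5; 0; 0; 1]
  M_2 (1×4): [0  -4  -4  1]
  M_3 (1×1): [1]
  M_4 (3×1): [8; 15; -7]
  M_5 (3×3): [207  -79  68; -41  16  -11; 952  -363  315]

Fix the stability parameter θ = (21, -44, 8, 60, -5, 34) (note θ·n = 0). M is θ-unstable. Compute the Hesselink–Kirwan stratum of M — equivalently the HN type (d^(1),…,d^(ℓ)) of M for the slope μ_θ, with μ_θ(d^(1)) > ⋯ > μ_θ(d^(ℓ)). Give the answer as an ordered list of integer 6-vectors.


Interval decomposition of M: I[1,6], I[2,2]^3, I[5,5], I[5,6], I[6,6].
HN type (ℓ=6): μ^(1)=34; μ^(2)=55/2; μ^(3)=8; μ^(4)=-5; μ^(5)=-23/2; μ^(6)=-44

((0, 0, 0, 0, 0, 3); (0, 0, 0, 1, 1, 0); (0, 0, 1, 0, 0, 0); (0, 0, 0, 0, 2, 0); (1, 1, 0, 0, 0, 0); (0, 3, 0, 0, 0, 0))


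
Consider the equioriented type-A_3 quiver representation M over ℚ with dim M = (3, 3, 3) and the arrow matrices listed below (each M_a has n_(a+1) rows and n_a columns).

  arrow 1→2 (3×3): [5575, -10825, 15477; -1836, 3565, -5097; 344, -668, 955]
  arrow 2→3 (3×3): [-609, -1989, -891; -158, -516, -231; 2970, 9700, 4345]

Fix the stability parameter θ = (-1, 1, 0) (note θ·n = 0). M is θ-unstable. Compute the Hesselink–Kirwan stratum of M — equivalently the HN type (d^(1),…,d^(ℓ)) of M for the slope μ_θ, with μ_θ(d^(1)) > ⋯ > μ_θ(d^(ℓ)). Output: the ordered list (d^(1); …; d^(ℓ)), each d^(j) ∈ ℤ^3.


Via rank(M_{q-1}∘⋯∘M_p): M ≅ I[1,2], I[1,3]^2, I[3,3].
μ_θ-semistable layers: μ^(1)=1; μ^(2)=1/2; μ^(3)=0; μ^(4)=-1

((0, 1, 0); (0, 2, 2); (0, 0, 1); (3, 0, 0))


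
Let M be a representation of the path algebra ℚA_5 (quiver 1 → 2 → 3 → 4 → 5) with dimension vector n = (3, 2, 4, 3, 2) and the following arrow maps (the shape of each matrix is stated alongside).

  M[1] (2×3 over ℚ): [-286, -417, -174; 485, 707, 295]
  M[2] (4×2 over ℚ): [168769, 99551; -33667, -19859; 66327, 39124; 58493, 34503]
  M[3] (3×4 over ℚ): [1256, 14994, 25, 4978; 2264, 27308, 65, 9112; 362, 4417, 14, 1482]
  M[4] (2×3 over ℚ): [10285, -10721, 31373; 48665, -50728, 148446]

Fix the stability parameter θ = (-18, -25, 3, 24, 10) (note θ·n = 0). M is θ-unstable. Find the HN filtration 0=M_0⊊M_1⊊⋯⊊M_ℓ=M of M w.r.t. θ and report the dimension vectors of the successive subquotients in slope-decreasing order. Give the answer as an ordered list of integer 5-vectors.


Barcode: M ≅ I[1,1], I[1,5]^2, I[3,3], I[3,4]. HN layers by μ_θ (5 steps, strictly decreasing):
  μ^(1)=24; μ^(2)=17; μ^(3)=3; μ^(4)=-18; μ^(5)=-43/2

((0, 0, 0, 1, 0); (0, 0, 0, 2, 2); (0, 0, 4, 0, 0); (1, 0, 0, 0, 0); (2, 2, 0, 0, 0))


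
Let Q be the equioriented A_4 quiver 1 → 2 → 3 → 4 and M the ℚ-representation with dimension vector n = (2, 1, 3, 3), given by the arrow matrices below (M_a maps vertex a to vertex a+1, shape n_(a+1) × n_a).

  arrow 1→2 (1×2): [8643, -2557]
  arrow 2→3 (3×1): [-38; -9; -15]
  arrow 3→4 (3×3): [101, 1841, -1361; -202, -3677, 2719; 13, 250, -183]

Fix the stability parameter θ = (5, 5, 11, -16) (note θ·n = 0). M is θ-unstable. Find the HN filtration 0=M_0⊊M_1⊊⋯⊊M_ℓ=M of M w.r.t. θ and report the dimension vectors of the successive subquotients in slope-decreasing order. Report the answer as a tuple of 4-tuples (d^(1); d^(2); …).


Via rank(M_{q-1}∘⋯∘M_p): M ≅ I[1,1], I[1,4], I[3,4]^2.
μ_θ-semistable layers: μ^(1)=5; μ^(2)=5/4; μ^(3)=-5/2

((1, 0, 0, 0); (1, 1, 1, 1); (0, 0, 2, 2))


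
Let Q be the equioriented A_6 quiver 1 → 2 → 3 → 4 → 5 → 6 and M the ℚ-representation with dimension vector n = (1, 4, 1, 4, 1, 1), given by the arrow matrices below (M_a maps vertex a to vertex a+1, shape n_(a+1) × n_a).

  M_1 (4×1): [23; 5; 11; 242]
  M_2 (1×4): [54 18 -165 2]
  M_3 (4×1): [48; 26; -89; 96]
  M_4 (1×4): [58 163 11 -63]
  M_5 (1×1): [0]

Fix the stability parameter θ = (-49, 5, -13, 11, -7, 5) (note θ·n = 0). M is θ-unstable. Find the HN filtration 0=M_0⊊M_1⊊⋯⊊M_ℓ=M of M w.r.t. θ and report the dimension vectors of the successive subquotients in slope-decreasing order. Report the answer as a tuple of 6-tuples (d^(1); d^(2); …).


Interval decomposition of M: I[1,5], I[2,2]^3, I[4,4]^3, I[6,6].
HN type (ℓ=5): μ^(1)=11; μ^(2)=5; μ^(3)=2; μ^(4)=-4; μ^(5)=-49

((0, 0, 0, 3, 0, 0); (0, 3, 0, 0, 0, 1); (0, 0, 0, 1, 1, 0); (0, 1, 1, 0, 0, 0); (1, 0, 0, 0, 0, 0))


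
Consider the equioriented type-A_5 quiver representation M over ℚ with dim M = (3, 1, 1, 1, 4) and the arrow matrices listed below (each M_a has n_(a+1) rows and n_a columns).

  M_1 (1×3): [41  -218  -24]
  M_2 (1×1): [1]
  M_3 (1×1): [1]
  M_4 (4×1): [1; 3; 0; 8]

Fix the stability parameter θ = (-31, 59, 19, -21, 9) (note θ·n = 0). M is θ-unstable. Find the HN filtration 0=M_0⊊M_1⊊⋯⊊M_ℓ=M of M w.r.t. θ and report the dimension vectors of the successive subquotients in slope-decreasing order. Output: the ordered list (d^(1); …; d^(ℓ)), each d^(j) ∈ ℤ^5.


Via rank(M_{q-1}∘⋯∘M_p): M ≅ I[1,1]^2, I[1,5], I[5,5]^3.
μ_θ-semistable layers: μ^(1)=33/2; μ^(2)=9; μ^(3)=-31

((0, 1, 1, 1, 1); (0, 0, 0, 0, 3); (3, 0, 0, 0, 0))


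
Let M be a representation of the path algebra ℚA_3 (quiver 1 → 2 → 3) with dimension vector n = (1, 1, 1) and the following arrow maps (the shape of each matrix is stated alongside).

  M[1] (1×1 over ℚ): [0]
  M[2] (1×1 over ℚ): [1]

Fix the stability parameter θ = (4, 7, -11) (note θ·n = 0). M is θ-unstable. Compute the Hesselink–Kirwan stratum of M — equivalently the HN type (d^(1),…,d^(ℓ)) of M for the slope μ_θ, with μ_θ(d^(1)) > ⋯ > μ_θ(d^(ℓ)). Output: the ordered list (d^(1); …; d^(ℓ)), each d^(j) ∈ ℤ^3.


Barcode: M ≅ I[1,1], I[2,3]. HN layers by μ_θ (2 steps, strictly decreasing):
  μ^(1)=4; μ^(2)=-2

((1, 0, 0); (0, 1, 1))


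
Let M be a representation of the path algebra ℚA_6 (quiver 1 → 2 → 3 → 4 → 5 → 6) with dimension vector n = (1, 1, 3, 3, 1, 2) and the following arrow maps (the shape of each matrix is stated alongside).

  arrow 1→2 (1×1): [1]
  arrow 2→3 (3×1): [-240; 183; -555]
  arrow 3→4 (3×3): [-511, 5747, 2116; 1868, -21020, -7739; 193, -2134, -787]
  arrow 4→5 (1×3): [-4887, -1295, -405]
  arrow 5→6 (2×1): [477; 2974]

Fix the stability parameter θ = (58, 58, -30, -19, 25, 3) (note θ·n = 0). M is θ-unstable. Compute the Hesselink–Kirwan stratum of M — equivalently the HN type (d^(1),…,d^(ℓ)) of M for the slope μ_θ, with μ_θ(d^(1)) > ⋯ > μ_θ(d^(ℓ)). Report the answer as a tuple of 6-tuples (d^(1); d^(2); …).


Barcode: M ≅ I[1,6], I[3,4]^2, I[6,6]. HN layers by μ_θ (4 steps, strictly decreasing):
  μ^(1)=95/6; μ^(2)=3; μ^(3)=-19; μ^(4)=-30

((1, 1, 1, 1, 1, 1); (0, 0, 0, 0, 0, 1); (0, 0, 0, 2, 0, 0); (0, 0, 2, 0, 0, 0))


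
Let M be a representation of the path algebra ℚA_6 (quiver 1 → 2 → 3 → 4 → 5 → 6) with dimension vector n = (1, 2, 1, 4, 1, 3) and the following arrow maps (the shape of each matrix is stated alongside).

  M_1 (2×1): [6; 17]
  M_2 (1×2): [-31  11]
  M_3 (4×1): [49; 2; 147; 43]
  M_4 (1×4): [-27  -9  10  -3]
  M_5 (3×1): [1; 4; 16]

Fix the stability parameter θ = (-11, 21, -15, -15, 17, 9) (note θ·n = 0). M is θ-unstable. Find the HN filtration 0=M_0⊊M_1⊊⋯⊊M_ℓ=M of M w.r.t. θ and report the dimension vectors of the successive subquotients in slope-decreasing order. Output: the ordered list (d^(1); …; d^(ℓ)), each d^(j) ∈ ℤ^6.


Barcode: M ≅ I[1,4], I[2,2], I[4,4]^2, I[4,6], I[6,6]^2. HN layers by μ_θ (6 steps, strictly decreasing):
  μ^(1)=21; μ^(2)=13; μ^(3)=9; μ^(4)=-3; μ^(5)=-11; μ^(6)=-15

((0, 1, 0, 0, 0, 0); (0, 0, 0, 0, 1, 1); (0, 0, 0, 0, 0, 2); (0, 1, 1, 1, 0, 0); (1, 0, 0, 0, 0, 0); (0, 0, 0, 3, 0, 0))


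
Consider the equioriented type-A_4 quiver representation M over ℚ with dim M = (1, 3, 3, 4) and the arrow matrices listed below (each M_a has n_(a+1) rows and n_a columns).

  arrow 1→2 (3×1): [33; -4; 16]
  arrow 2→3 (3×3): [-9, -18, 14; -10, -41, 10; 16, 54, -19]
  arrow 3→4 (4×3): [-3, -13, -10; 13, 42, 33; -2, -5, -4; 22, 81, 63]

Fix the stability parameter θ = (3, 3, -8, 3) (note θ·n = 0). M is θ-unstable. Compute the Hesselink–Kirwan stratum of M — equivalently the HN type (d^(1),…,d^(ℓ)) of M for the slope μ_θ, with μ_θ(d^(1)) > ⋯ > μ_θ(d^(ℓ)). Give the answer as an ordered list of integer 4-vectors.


Via rank(M_{q-1}∘⋯∘M_p): M ≅ I[1,4], I[2,4]^2, I[4,4].
μ_θ-semistable layers: μ^(1)=3; μ^(2)=-2/3; μ^(3)=-5/2

((0, 0, 0, 4); (1, 1, 1, 0); (0, 2, 2, 0))


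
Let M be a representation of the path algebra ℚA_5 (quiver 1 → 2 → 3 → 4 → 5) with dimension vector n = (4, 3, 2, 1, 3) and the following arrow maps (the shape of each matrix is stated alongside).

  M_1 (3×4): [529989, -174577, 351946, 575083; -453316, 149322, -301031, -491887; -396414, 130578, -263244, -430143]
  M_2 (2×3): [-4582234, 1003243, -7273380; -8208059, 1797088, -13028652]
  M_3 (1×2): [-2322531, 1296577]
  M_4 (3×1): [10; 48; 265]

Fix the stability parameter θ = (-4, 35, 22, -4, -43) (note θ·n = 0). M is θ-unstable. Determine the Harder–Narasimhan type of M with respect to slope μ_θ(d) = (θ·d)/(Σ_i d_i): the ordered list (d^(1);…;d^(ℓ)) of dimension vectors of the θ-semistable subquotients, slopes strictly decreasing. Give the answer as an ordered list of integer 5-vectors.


Via rank(M_{q-1}∘⋯∘M_p): M ≅ I[1,1], I[1,2], I[1,3], I[1,5], I[5,5]^2.
μ_θ-semistable layers: μ^(1)=35; μ^(2)=57/2; μ^(3)=5/2; μ^(4)=-4; μ^(5)=-43

((0, 1, 0, 0, 0); (0, 1, 1, 0, 0); (0, 1, 1, 1, 1); (4, 0, 0, 0, 0); (0, 0, 0, 0, 2))


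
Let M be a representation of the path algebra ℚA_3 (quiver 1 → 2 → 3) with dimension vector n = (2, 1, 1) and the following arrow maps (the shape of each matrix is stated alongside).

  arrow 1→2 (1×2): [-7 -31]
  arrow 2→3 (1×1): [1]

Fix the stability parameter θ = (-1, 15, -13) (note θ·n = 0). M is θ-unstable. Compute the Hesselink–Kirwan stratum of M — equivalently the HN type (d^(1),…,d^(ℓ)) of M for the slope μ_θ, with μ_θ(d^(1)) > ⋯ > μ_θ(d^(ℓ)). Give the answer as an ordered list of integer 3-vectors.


Interval decomposition of M: I[1,1], I[1,3].
HN type (ℓ=2): μ^(1)=1; μ^(2)=-1

((0, 1, 1); (2, 0, 0))


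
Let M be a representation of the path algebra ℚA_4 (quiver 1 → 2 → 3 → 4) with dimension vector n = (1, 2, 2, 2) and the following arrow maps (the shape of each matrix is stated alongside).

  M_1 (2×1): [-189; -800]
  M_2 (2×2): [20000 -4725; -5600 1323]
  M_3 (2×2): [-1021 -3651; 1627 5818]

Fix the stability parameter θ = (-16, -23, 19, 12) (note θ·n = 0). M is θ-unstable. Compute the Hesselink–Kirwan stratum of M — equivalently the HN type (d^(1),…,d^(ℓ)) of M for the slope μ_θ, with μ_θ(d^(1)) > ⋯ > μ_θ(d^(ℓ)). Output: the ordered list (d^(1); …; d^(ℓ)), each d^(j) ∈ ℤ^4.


Barcode: M ≅ I[1,2], I[2,4], I[3,4]. HN layers by μ_θ (3 steps, strictly decreasing):
  μ^(1)=31/2; μ^(2)=-39/2; μ^(3)=-23

((0, 0, 2, 2); (1, 1, 0, 0); (0, 1, 0, 0))


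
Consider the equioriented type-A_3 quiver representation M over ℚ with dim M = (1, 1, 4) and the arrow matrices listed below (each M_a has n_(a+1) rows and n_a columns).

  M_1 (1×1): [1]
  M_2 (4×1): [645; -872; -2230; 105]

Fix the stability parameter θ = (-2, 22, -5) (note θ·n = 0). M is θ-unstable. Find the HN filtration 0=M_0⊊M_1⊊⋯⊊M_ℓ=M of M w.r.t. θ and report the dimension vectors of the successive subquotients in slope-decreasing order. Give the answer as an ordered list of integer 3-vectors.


Barcode: M ≅ I[1,3], I[3,3]^3. HN layers by μ_θ (3 steps, strictly decreasing):
  μ^(1)=17/2; μ^(2)=-2; μ^(3)=-5

((0, 1, 1); (1, 0, 0); (0, 0, 3))


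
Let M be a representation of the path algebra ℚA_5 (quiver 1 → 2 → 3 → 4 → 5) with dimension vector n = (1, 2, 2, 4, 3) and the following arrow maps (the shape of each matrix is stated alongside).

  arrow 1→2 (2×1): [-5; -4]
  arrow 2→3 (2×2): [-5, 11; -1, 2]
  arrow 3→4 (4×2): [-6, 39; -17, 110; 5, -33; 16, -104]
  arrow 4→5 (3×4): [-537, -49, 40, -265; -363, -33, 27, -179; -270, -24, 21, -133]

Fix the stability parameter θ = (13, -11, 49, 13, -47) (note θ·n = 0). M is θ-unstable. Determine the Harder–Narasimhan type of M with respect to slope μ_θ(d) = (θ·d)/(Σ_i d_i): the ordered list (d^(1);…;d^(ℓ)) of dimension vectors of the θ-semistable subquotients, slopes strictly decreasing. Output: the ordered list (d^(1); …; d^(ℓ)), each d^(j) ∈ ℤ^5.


Barcode: M ≅ I[1,5], I[2,4], I[4,5]^2. HN layers by μ_θ (5 steps, strictly decreasing):
  μ^(1)=31; μ^(2)=5; μ^(3)=1; μ^(4)=-11; μ^(5)=-17

((0, 0, 1, 1, 0); (0, 0, 1, 1, 1); (1, 1, 0, 0, 0); (0, 1, 0, 0, 0); (0, 0, 0, 2, 2))


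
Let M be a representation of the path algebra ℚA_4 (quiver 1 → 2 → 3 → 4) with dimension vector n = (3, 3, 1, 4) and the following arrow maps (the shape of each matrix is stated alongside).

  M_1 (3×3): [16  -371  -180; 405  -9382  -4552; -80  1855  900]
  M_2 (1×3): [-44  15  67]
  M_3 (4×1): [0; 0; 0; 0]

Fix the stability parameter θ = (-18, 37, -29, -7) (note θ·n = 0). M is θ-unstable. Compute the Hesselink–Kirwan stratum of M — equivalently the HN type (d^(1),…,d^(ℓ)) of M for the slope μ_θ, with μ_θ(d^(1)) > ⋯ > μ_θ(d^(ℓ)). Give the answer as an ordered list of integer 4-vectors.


Interval decomposition of M: I[1,1], I[1,2], I[1,3], I[2,2], I[4,4]^4.
HN type (ℓ=4): μ^(1)=37; μ^(2)=4; μ^(3)=-7; μ^(4)=-18

((0, 2, 0, 0); (0, 1, 1, 0); (0, 0, 0, 4); (3, 0, 0, 0))


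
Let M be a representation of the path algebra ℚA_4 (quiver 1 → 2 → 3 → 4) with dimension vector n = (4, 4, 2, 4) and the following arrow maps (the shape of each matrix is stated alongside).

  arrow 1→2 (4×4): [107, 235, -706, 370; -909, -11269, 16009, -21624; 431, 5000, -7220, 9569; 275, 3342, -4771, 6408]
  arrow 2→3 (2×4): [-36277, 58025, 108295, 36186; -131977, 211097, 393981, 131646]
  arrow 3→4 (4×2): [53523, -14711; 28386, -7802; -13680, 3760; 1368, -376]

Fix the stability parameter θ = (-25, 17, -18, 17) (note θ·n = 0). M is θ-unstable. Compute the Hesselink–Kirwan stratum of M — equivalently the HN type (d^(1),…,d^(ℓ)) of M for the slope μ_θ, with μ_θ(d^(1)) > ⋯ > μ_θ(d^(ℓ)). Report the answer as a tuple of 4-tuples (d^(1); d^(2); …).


Interval decomposition of M: I[1,2]^2, I[1,3], I[1,4], I[4,4]^3.
HN type (ℓ=3): μ^(1)=17; μ^(2)=-1/2; μ^(3)=-25

((0, 2, 0, 4); (0, 2, 2, 0); (4, 0, 0, 0))


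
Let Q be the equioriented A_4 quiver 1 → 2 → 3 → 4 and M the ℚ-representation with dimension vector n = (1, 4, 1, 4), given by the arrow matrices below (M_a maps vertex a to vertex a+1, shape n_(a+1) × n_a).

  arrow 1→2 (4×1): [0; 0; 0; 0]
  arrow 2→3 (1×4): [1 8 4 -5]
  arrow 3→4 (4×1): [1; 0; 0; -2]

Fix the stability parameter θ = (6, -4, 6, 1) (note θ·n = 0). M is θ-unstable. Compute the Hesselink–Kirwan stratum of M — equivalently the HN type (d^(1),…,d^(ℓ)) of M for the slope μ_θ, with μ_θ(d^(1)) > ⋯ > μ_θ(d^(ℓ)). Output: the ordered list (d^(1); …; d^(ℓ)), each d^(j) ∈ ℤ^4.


Interval decomposition of M: I[1,1], I[2,2]^3, I[2,4], I[4,4]^3.
HN type (ℓ=4): μ^(1)=6; μ^(2)=7/2; μ^(3)=1; μ^(4)=-4

((1, 0, 0, 0); (0, 0, 1, 1); (0, 0, 0, 3); (0, 4, 0, 0))


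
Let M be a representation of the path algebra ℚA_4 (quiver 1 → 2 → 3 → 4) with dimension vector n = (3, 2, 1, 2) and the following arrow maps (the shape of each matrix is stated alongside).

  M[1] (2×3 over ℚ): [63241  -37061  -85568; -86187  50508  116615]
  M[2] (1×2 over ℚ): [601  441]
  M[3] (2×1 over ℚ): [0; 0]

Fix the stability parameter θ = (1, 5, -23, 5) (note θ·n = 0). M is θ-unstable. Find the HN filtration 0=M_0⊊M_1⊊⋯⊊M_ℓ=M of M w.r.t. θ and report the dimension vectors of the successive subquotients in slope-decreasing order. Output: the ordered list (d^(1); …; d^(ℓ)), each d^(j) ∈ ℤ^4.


Via rank(M_{q-1}∘⋯∘M_p): M ≅ I[1,1], I[1,2], I[1,3], I[4,4]^2.
μ_θ-semistable layers: μ^(1)=5; μ^(2)=1; μ^(3)=-17/3

((0, 1, 0, 2); (2, 0, 0, 0); (1, 1, 1, 0))


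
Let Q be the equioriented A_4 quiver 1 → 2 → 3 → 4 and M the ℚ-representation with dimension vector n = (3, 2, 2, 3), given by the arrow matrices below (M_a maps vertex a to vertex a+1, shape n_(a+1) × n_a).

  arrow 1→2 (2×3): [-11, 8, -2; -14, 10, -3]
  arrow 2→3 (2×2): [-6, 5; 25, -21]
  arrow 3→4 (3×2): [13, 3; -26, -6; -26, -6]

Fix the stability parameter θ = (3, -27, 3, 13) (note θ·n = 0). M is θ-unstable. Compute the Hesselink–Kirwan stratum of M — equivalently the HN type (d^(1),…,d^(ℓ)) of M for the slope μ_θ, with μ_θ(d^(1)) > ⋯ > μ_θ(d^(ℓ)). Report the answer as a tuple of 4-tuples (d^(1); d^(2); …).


Via rank(M_{q-1}∘⋯∘M_p): M ≅ I[1,1], I[1,3], I[1,4], I[4,4]^2.
μ_θ-semistable layers: μ^(1)=13; μ^(2)=3; μ^(3)=-12

((0, 0, 0, 3); (1, 0, 2, 0); (2, 2, 0, 0))


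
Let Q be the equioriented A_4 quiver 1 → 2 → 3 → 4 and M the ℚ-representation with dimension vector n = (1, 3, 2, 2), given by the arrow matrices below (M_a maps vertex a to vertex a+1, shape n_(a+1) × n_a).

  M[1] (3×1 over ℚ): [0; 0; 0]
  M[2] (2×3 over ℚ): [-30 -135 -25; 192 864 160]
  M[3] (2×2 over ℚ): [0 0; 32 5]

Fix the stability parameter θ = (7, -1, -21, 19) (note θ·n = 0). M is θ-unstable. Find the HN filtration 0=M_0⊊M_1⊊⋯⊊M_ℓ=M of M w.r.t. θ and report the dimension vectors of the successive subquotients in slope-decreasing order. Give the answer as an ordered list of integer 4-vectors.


Interval decomposition of M: I[1,1], I[2,2]^2, I[2,3], I[3,4], I[4,4].
HN type (ℓ=5): μ^(1)=19; μ^(2)=7; μ^(3)=-1; μ^(4)=-11; μ^(5)=-21

((0, 0, 0, 2); (1, 0, 0, 0); (0, 2, 0, 0); (0, 1, 1, 0); (0, 0, 1, 0))


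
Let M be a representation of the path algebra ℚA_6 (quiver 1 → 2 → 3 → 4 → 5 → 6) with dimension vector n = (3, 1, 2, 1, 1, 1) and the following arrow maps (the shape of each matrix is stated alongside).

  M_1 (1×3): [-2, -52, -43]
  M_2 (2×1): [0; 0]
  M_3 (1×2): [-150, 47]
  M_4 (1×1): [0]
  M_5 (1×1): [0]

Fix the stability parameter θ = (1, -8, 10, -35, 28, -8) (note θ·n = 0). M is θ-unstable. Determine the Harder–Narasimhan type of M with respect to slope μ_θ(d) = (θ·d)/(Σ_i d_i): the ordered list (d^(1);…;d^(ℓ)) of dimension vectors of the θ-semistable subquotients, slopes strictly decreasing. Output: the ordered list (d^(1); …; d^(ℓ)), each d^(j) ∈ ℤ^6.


Via rank(M_{q-1}∘⋯∘M_p): M ≅ I[1,1]^2, I[1,2], I[3,3], I[3,4], I[5,5], I[6,6].
μ_θ-semistable layers: μ^(1)=28; μ^(2)=10; μ^(3)=1; μ^(4)=-7/2; μ^(5)=-8; μ^(6)=-25/2

((0, 0, 0, 0, 1, 0); (0, 0, 1, 0, 0, 0); (2, 0, 0, 0, 0, 0); (1, 1, 0, 0, 0, 0); (0, 0, 0, 0, 0, 1); (0, 0, 1, 1, 0, 0))


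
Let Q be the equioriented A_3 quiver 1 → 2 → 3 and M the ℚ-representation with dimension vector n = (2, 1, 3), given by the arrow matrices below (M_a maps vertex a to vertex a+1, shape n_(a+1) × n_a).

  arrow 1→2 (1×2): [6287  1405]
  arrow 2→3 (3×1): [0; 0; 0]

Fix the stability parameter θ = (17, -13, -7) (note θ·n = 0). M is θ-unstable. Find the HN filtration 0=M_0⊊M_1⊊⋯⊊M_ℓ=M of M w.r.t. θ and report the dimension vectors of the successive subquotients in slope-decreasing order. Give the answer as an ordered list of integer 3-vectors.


Interval decomposition of M: I[1,1], I[1,2], I[3,3]^3.
HN type (ℓ=3): μ^(1)=17; μ^(2)=2; μ^(3)=-7

((1, 0, 0); (1, 1, 0); (0, 0, 3))


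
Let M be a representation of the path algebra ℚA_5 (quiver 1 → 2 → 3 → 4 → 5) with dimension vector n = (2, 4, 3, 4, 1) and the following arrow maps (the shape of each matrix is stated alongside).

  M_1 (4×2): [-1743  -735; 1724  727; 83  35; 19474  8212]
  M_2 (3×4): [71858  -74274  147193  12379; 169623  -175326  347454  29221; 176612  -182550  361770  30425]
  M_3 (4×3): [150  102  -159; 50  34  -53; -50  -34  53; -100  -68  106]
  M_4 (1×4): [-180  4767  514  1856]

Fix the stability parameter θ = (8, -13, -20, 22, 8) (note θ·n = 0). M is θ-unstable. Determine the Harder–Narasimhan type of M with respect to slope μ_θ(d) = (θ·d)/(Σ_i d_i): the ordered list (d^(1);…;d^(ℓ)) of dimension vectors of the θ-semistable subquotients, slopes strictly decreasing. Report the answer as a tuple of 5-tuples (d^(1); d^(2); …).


Via rank(M_{q-1}∘⋯∘M_p): M ≅ I[1,2], I[1,3], I[2,3], I[2,5], I[4,4]^3.
μ_θ-semistable layers: μ^(1)=22; μ^(2)=15; μ^(3)=-5/2; μ^(4)=-25/3; μ^(5)=-33/2

((0, 0, 0, 3, 0); (0, 0, 0, 1, 1); (1, 1, 0, 0, 0); (1, 1, 1, 0, 0); (0, 2, 2, 0, 0))


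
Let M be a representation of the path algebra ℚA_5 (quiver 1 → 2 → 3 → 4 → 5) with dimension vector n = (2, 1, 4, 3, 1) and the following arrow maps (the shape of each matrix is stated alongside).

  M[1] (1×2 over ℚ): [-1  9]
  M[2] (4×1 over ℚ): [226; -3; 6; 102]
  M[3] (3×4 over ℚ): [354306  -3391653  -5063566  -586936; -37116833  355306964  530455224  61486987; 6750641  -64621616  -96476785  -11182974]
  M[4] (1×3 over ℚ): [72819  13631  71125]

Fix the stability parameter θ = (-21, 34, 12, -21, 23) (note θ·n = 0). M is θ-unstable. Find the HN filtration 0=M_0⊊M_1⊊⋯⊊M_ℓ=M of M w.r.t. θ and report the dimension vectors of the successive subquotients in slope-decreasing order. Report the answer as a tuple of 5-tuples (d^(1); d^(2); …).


Via rank(M_{q-1}∘⋯∘M_p): M ≅ I[1,1], I[1,5], I[3,3], I[3,4]^2.
μ_θ-semistable layers: μ^(1)=23; μ^(2)=12; μ^(3)=25/3; μ^(4)=-9/2; μ^(5)=-21

((0, 0, 0, 0, 1); (0, 0, 1, 0, 0); (0, 1, 1, 1, 0); (0, 0, 2, 2, 0); (2, 0, 0, 0, 0))


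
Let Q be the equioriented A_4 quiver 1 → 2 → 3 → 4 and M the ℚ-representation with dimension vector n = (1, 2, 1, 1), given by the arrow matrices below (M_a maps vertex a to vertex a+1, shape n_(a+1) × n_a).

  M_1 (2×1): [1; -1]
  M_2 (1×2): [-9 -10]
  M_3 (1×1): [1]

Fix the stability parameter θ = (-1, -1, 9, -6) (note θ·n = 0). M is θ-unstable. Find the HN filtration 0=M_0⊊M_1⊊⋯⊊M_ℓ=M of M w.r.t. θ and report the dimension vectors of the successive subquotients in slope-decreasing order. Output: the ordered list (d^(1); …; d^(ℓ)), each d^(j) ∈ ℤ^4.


Interval decomposition of M: I[1,4], I[2,2].
HN type (ℓ=2): μ^(1)=3/2; μ^(2)=-1

((0, 0, 1, 1); (1, 2, 0, 0))


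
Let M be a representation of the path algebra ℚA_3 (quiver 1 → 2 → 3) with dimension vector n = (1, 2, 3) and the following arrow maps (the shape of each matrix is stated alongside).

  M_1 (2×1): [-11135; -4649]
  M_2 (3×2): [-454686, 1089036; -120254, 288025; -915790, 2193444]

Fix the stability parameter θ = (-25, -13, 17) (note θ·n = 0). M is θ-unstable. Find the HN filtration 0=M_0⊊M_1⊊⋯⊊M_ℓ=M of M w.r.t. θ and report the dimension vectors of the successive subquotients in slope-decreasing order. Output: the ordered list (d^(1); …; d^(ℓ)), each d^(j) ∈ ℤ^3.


Interval decomposition of M: I[1,3], I[2,3], I[3,3].
HN type (ℓ=3): μ^(1)=17; μ^(2)=-13; μ^(3)=-25

((0, 0, 3); (0, 2, 0); (1, 0, 0))


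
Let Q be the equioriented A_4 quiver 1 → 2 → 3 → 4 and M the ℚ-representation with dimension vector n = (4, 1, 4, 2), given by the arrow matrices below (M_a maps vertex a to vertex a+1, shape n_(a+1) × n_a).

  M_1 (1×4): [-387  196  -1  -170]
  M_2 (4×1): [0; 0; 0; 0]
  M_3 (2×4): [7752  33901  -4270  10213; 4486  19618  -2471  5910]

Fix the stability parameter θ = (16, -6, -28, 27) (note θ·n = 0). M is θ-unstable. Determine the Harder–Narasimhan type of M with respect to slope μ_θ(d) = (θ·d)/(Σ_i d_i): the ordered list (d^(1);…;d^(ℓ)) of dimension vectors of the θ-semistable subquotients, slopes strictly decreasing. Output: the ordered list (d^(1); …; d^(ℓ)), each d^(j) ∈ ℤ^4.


Interval decomposition of M: I[1,1]^3, I[1,2], I[3,3]^2, I[3,4]^2.
HN type (ℓ=4): μ^(1)=27; μ^(2)=16; μ^(3)=5; μ^(4)=-28

((0, 0, 0, 2); (3, 0, 0, 0); (1, 1, 0, 0); (0, 0, 4, 0))


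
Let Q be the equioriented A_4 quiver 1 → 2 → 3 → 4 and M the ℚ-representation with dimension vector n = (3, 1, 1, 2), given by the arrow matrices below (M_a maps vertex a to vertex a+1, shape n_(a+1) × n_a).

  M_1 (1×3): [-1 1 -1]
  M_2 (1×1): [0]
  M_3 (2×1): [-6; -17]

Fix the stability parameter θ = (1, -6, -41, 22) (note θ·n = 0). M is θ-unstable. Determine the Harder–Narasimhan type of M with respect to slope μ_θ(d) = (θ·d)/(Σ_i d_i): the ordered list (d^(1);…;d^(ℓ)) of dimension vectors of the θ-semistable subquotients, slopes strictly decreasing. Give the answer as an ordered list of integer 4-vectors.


Interval decomposition of M: I[1,1]^2, I[1,2], I[3,4], I[4,4].
HN type (ℓ=4): μ^(1)=22; μ^(2)=1; μ^(3)=-5/2; μ^(4)=-41

((0, 0, 0, 2); (2, 0, 0, 0); (1, 1, 0, 0); (0, 0, 1, 0))


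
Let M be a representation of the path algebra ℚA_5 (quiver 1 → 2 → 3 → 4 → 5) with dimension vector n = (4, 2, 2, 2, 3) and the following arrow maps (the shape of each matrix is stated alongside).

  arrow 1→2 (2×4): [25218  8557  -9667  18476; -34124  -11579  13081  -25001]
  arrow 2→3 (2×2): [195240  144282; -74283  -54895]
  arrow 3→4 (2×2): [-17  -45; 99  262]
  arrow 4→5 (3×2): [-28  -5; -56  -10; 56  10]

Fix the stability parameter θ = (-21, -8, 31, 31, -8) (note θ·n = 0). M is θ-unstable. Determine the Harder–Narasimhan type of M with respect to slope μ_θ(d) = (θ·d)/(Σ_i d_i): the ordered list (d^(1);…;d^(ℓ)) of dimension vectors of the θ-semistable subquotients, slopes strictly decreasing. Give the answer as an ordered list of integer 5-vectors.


Via rank(M_{q-1}∘⋯∘M_p): M ≅ I[1,1]^2, I[1,4], I[1,5], I[5,5]^2.
μ_θ-semistable layers: μ^(1)=31; μ^(2)=18; μ^(3)=-8; μ^(4)=-21

((0, 0, 1, 1, 0); (0, 0, 1, 1, 1); (0, 2, 0, 0, 2); (4, 0, 0, 0, 0))


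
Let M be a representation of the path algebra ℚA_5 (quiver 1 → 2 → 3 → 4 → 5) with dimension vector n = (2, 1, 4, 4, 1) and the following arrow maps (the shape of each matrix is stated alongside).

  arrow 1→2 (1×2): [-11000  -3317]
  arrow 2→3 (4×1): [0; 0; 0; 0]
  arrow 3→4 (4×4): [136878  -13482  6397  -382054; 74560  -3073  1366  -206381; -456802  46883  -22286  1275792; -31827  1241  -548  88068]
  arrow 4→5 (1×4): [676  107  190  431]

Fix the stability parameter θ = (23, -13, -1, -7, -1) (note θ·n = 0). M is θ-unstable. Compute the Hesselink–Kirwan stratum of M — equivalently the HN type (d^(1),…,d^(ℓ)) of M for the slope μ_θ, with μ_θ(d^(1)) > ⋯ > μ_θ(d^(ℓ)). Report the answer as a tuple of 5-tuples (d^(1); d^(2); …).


Barcode: M ≅ I[1,1], I[1,2], I[3,4]^3, I[3,5]. HN layers by μ_θ (4 steps, strictly decreasing):
  μ^(1)=23; μ^(2)=5; μ^(3)=-1; μ^(4)=-4

((1, 0, 0, 0, 0); (1, 1, 0, 0, 0); (0, 0, 0, 0, 1); (0, 0, 4, 4, 0))


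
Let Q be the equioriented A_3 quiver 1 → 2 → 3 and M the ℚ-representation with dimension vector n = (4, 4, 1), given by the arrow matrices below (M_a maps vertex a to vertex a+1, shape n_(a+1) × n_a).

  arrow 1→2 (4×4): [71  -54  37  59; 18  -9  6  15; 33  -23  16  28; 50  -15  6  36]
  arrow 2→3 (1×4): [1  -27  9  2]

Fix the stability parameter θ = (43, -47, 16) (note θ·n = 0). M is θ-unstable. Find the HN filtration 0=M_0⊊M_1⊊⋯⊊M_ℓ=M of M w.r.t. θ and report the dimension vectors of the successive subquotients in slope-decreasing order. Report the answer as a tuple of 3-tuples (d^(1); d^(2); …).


Interval decomposition of M: I[1,2]^3, I[1,3].
HN type (ℓ=2): μ^(1)=16; μ^(2)=-2

((0, 0, 1); (4, 4, 0))


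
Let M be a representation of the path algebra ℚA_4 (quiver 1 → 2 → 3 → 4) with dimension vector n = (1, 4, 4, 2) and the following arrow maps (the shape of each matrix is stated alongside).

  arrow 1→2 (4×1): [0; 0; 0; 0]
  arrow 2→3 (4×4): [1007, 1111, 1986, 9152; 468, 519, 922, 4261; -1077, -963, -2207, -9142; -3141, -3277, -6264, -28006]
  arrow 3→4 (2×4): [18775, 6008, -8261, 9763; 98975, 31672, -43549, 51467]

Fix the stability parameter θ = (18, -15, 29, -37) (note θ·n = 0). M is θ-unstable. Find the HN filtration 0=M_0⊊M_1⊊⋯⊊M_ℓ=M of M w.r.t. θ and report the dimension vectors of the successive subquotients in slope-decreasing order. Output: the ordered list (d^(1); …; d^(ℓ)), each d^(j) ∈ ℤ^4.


Barcode: M ≅ I[1,1], I[2,3]^3, I[2,4], I[4,4]. HN layers by μ_θ (5 steps, strictly decreasing):
  μ^(1)=29; μ^(2)=18; μ^(3)=-4; μ^(4)=-15; μ^(5)=-37

((0, 0, 3, 0); (1, 0, 0, 0); (0, 0, 1, 1); (0, 4, 0, 0); (0, 0, 0, 1))


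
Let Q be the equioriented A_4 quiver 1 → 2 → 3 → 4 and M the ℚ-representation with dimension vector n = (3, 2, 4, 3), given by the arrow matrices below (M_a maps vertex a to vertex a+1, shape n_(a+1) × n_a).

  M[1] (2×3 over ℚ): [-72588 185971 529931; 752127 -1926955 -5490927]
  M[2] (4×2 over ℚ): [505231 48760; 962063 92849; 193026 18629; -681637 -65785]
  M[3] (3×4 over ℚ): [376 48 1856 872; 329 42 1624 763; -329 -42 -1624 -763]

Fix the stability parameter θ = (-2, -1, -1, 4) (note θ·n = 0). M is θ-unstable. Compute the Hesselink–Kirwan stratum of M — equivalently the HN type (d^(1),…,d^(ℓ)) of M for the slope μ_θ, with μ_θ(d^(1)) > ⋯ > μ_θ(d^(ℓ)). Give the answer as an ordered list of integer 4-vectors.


Interval decomposition of M: I[1,1], I[1,3], I[1,4], I[3,3]^2, I[4,4]^2.
HN type (ℓ=3): μ^(1)=4; μ^(2)=-1; μ^(3)=-2

((0, 0, 0, 3); (0, 2, 4, 0); (3, 0, 0, 0))


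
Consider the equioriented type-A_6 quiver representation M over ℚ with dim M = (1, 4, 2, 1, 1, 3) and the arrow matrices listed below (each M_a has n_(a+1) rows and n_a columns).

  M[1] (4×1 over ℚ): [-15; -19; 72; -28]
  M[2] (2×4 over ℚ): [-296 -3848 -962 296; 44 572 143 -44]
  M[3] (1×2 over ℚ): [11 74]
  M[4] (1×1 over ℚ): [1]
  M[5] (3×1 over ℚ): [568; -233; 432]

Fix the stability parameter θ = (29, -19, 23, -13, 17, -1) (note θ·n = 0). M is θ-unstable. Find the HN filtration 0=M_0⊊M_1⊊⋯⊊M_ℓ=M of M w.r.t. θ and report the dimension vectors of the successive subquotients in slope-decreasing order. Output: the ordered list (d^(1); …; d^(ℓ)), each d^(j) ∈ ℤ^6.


Via rank(M_{q-1}∘⋯∘M_p): M ≅ I[1,2], I[2,2]^2, I[2,3], I[3,6], I[6,6]^2.
μ_θ-semistable layers: μ^(1)=23; μ^(2)=8; μ^(3)=5; μ^(4)=-1; μ^(5)=-19

((0, 0, 1, 0, 0, 0); (0, 0, 0, 0, 1, 1); (1, 1, 1, 1, 0, 0); (0, 0, 0, 0, 0, 2); (0, 3, 0, 0, 0, 0))


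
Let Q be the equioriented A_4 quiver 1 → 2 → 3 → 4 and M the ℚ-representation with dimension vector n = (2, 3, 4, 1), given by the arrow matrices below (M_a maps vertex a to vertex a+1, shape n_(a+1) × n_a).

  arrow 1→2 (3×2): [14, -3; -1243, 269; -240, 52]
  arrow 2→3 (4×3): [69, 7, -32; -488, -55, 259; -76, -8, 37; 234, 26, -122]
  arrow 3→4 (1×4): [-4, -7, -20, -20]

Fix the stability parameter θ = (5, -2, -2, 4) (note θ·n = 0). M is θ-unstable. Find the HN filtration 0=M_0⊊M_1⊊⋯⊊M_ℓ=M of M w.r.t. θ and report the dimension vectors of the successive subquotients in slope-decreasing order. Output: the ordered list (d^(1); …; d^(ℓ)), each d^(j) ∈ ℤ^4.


Via rank(M_{q-1}∘⋯∘M_p): M ≅ I[1,3], I[1,4], I[2,3], I[3,3].
μ_θ-semistable layers: μ^(1)=4; μ^(2)=1/3; μ^(3)=-2

((0, 0, 0, 1); (2, 2, 2, 0); (0, 1, 2, 0))


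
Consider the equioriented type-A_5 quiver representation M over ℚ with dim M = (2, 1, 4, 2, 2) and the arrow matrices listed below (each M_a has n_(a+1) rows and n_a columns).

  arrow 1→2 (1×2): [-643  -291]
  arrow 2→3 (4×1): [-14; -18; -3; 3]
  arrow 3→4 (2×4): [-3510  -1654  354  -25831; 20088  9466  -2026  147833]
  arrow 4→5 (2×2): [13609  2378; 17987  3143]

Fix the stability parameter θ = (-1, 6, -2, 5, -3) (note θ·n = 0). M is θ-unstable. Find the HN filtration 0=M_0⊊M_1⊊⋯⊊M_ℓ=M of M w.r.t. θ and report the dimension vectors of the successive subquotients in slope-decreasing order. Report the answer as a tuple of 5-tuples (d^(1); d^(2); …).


Barcode: M ≅ I[1,1], I[1,5], I[3,3]^2, I[3,5]. HN layers by μ_θ (4 steps, strictly decreasing):
  μ^(1)=3/2; μ^(2)=1; μ^(3)=-1; μ^(4)=-2

((0, 1, 1, 1, 1); (0, 0, 0, 1, 1); (2, 0, 0, 0, 0); (0, 0, 3, 0, 0))


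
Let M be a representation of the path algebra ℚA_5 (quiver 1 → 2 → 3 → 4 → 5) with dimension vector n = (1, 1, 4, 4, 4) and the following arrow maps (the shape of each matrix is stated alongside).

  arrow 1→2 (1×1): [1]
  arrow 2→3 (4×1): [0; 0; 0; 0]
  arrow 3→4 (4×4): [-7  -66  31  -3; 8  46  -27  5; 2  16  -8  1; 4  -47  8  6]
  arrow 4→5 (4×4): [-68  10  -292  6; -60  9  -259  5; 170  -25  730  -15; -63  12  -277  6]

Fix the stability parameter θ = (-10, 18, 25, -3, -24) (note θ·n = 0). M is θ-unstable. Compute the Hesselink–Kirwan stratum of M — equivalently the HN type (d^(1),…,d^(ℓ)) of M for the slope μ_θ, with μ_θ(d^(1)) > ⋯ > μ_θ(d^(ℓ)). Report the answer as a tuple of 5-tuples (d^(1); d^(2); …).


Barcode: M ≅ I[1,2], I[3,4], I[3,5]^3, I[5,5]. HN layers by μ_θ (5 steps, strictly decreasing):
  μ^(1)=18; μ^(2)=11; μ^(3)=-2/3; μ^(4)=-10; μ^(5)=-24

((0, 1, 0, 0, 0); (0, 0, 1, 1, 0); (0, 0, 3, 3, 3); (1, 0, 0, 0, 0); (0, 0, 0, 0, 1))


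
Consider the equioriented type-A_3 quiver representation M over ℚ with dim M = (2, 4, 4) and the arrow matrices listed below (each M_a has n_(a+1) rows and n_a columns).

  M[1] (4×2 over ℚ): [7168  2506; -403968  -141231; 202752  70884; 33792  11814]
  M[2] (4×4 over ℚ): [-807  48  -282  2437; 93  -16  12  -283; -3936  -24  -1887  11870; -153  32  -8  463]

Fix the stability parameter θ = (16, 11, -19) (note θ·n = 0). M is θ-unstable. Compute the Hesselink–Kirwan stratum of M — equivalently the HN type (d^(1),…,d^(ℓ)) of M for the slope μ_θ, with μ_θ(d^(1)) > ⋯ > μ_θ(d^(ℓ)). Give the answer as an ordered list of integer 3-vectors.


Via rank(M_{q-1}∘⋯∘M_p): M ≅ I[1,1], I[1,2], I[2,3]^3, I[3,3].
μ_θ-semistable layers: μ^(1)=16; μ^(2)=27/2; μ^(3)=-4; μ^(4)=-19

((1, 0, 0); (1, 1, 0); (0, 3, 3); (0, 0, 1))


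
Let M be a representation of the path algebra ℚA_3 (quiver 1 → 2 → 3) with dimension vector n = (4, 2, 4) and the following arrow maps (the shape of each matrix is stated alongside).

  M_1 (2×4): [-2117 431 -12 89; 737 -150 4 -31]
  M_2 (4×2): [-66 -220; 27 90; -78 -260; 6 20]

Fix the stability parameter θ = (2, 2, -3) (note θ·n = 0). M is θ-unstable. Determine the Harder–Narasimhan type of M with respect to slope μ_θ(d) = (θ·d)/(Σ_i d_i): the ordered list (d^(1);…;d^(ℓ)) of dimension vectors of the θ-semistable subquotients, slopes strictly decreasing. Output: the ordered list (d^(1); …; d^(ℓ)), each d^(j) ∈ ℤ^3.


Via rank(M_{q-1}∘⋯∘M_p): M ≅ I[1,1]^2, I[1,2], I[1,3], I[3,3]^3.
μ_θ-semistable layers: μ^(1)=2; μ^(2)=1/3; μ^(3)=-3

((3, 1, 0); (1, 1, 1); (0, 0, 3))


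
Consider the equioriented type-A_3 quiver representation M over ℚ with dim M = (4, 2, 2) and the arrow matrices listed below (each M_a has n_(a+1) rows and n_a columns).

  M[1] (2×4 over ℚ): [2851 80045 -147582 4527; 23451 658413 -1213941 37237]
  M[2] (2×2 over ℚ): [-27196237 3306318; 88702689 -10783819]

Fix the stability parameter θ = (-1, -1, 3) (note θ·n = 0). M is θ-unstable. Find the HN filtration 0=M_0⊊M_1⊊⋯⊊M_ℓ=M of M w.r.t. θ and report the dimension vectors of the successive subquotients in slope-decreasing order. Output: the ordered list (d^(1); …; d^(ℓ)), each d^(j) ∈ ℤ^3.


Via rank(M_{q-1}∘⋯∘M_p): M ≅ I[1,1]^2, I[1,3]^2.
μ_θ-semistable layers: μ^(1)=3; μ^(2)=-1

((0, 0, 2); (4, 2, 0))


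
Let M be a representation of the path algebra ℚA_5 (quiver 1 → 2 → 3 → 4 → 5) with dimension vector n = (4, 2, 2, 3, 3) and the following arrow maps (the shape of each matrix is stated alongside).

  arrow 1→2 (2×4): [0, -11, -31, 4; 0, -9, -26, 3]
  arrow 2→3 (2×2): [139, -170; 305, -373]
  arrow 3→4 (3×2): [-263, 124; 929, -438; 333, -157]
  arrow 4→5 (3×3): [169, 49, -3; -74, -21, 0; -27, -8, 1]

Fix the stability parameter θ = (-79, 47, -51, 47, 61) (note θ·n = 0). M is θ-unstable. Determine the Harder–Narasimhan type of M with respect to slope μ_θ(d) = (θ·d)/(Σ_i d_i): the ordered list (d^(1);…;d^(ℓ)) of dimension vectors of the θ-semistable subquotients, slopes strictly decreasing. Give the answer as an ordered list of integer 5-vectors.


Via rank(M_{q-1}∘⋯∘M_p): M ≅ I[1,1]^2, I[1,5]^2, I[4,5].
μ_θ-semistable layers: μ^(1)=61; μ^(2)=47; μ^(3)=-2; μ^(4)=-79

((0, 0, 0, 0, 3); (0, 0, 0, 3, 0); (0, 2, 2, 0, 0); (4, 0, 0, 0, 0))


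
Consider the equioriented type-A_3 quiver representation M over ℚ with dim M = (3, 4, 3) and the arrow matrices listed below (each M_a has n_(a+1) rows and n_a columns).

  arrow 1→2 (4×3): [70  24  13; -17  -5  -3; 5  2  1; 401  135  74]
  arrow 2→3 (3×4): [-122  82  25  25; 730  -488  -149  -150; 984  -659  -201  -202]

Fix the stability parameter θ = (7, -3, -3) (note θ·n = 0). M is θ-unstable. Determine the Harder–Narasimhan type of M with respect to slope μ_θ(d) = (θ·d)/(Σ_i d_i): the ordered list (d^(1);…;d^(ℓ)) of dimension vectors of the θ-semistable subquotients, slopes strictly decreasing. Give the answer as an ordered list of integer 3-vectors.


Barcode: M ≅ I[1,3]^3, I[2,2]. HN layers by μ_θ (2 steps, strictly decreasing):
  μ^(1)=1/3; μ^(2)=-3

((3, 3, 3); (0, 1, 0))


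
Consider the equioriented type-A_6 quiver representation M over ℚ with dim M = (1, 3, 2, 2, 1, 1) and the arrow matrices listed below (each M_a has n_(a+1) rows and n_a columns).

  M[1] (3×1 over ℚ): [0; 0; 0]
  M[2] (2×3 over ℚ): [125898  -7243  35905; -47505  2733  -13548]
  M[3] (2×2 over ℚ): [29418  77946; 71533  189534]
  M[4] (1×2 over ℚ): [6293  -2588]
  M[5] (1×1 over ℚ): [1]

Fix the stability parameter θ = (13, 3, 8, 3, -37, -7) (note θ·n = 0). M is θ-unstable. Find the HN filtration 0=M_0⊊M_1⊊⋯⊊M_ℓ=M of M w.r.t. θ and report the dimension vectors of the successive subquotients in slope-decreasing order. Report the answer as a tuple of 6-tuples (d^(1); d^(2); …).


Via rank(M_{q-1}∘⋯∘M_p): M ≅ I[1,1], I[2,2], I[2,4], I[2,6].
μ_θ-semistable layers: μ^(1)=13; μ^(2)=11/2; μ^(3)=3; μ^(4)=-6

((1, 0, 0, 0, 0, 0); (0, 0, 1, 1, 0, 0); (0, 2, 0, 0, 0, 0); (0, 1, 1, 1, 1, 1))


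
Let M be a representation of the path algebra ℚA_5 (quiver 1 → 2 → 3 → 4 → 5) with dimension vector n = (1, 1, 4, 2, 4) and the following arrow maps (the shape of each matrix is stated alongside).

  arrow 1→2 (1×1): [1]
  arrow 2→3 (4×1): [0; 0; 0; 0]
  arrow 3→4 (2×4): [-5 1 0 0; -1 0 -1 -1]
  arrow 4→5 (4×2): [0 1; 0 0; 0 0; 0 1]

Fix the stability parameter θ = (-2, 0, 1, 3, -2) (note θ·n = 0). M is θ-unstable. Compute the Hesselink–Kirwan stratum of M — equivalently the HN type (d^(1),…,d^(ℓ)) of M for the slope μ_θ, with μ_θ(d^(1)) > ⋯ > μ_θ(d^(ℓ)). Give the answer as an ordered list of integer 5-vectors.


Via rank(M_{q-1}∘⋯∘M_p): M ≅ I[1,2], I[3,3]^2, I[3,4], I[3,5], I[5,5]^3.
μ_θ-semistable layers: μ^(1)=3; μ^(2)=1; μ^(3)=2/3; μ^(4)=0; μ^(5)=-2

((0, 0, 0, 1, 0); (0, 0, 3, 0, 0); (0, 0, 1, 1, 1); (0, 1, 0, 0, 0); (1, 0, 0, 0, 3))


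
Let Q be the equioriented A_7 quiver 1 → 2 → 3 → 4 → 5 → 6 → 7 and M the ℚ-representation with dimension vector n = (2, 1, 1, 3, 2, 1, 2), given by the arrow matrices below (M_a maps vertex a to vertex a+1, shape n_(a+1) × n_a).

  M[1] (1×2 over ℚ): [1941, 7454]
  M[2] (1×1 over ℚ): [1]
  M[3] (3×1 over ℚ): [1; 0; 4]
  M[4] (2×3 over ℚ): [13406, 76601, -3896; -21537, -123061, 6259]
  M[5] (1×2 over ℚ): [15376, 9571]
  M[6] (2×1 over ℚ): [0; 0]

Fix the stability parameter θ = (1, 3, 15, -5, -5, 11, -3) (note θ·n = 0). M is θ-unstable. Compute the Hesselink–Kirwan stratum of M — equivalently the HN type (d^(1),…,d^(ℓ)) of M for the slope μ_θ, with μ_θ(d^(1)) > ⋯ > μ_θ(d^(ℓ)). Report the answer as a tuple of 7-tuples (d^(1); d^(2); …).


Interval decomposition of M: I[1,1], I[1,6], I[4,4], I[4,5], I[7,7]^2.
HN type (ℓ=5): μ^(1)=11; μ^(2)=2; μ^(3)=1; μ^(4)=-3; μ^(5)=-5

((0, 0, 0, 0, 0, 1, 0); (0, 1, 1, 1, 1, 0, 0); (2, 0, 0, 0, 0, 0, 0); (0, 0, 0, 0, 0, 0, 2); (0, 0, 0, 2, 1, 0, 0))
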